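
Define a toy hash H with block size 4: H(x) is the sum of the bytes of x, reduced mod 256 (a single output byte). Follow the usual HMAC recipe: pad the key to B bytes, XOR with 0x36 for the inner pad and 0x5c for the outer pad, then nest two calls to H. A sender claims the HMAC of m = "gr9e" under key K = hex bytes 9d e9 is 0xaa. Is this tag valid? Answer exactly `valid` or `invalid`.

invalid

Key hex bytes 9d e9 is 2 bytes ≤ B = 4; zero-pad to 4 bytes: K' = 9d e9 00 00.
K' ⊕ ipad = ab df 36 36; K' ⊕ opad = c1 b5 5c 5c.
Inner hash: sum = 171+223+54+54+103+114+57+101 = 877; mod 256 = 109 → 6d.
Outer hash (recomputed tag): sum = 193+181+92+92+109 = 667; mod 256 = 155 → 9b.
Recomputed tag = 9b; claimed = aa → mismatch.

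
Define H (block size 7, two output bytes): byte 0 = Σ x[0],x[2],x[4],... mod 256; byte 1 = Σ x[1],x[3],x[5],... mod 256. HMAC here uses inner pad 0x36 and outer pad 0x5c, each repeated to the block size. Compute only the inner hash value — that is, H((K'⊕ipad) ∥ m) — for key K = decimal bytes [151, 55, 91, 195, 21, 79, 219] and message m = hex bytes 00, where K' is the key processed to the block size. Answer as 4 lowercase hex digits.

Key decimal bytes [151, 55, 91, 195, 21, 79, 219] = 97 37 5b c3 15 4f db is exactly B = 7 bytes: K' = 97 37 5b c3 15 4f db.
K' ⊕ ipad = a1 01 6d f5 23 79 ed.
Inner input = a1 01 6d f5 23 79 ed ∥ 00.
Inner hash: even-index sum = 542 mod 256 = 30; odd-index sum = 367 mod 256 = 111 → 1e 6f.

1e6f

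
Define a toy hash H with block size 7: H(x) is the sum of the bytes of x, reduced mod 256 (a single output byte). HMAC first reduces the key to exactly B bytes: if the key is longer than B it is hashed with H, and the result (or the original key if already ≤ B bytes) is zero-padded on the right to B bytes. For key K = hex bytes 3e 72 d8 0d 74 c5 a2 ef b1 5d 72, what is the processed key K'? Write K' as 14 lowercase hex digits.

df000000000000

|K| = 11 > B = 7, so first hash the key.
H(K): sum = 62+114+216+13+116+197+162+239+177+93+114 = 1503; mod 256 = 223 → df.
Zero-pad H(K) = df to 7 bytes: K' = df 00 00 00 00 00 00.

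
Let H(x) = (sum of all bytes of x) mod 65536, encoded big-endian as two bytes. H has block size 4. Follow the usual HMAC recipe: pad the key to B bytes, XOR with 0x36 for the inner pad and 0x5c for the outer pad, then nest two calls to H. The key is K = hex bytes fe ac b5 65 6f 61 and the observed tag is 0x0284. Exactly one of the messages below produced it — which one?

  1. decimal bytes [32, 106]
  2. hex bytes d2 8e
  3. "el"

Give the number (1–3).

2

Key hex bytes fe ac b5 65 6f 61 is 6 bytes > B = 4, so hash it first: H(key) = 03 94, then zero-pad to 4 bytes: K' = 03 94 00 00.
K' ⊕ ipad = 35 a2 36 36; K' ⊕ opad = 5f c8 5c 5c.
m1: inner = H(35 a2 36 36 20 6a) = 01 cd; tag = H(5f c8 5c 5c 01 cd) = 02ad
m2: inner = H(35 a2 36 36 d2 8e) = 02 a3; tag = H(5f c8 5c 5c 02 a3) = 0284 ← matches
m3: inner = H(35 a2 36 36 65 6c) = 02 14; tag = H(5f c8 5c 5c 02 14) = 01f5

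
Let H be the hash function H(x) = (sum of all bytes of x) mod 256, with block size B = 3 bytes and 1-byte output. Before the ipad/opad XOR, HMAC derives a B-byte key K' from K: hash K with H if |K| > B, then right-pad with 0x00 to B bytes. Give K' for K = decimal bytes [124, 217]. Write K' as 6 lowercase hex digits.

7cd900

Key decimal bytes [124, 217] = 7c d9 is 2 bytes ≤ B = 3; zero-pad to 3 bytes: K' = 7c d9 00.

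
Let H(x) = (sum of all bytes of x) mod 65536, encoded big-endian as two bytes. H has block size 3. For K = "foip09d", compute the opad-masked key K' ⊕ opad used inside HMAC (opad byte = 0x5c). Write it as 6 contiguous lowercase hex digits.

Key "foip09d" = 66 6f 69 70 30 39 64 is 7 bytes > B = 3, so hash it first: H(key) = 02 7b, then zero-pad to 3 bytes: K' = 02 7b 00.
XOR each byte with 0x5c: 02⊕5c=5e, 7b⊕5c=27, 00⊕5c=5c.

5e275c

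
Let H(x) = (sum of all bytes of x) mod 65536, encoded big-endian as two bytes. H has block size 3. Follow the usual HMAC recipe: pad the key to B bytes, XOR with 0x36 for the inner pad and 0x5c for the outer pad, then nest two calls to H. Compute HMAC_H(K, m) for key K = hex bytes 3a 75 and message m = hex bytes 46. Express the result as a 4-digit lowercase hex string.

Key hex bytes 3a 75 is 2 bytes ≤ B = 3; zero-pad to 3 bytes: K' = 3a 75 00.
K' ⊕ ipad = 0c 43 36.  K' ⊕ opad = 66 29 5c.
Inner input = (K'⊕ipad) ∥ m = 0c 43 36 ∥ 46.
Inner hash: sum = 12+67+54+70 = 203 → 00 cb.
Outer input = (K'⊕opad) ∥ inner = 66 29 5c ∥ 00 cb.
Outer hash (tag): sum = 102+41+92+0+203 = 438 → 01 b6.

01b6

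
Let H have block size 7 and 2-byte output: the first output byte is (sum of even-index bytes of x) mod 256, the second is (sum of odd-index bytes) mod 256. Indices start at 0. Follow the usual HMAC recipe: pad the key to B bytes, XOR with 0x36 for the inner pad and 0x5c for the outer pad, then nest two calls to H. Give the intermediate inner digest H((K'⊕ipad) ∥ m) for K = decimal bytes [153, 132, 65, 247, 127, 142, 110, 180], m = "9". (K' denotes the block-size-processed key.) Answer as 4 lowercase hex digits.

Key decimal bytes [153, 132, 65, 247, 127, 142, 110, 180] = 99 84 41 f7 7f 8e 6e b4 is 8 bytes > B = 7, so hash it first: H(key) = c7 bd, then zero-pad to 7 bytes: K' = c7 bd 00 00 00 00 00.
K' ⊕ ipad = f1 8b 36 36 36 36 36.
Inner input = f1 8b 36 36 36 36 36 ∥ 39.
Inner hash: even-index sum = 403 mod 256 = 147; odd-index sum = 304 mod 256 = 48 → 93 30.

9330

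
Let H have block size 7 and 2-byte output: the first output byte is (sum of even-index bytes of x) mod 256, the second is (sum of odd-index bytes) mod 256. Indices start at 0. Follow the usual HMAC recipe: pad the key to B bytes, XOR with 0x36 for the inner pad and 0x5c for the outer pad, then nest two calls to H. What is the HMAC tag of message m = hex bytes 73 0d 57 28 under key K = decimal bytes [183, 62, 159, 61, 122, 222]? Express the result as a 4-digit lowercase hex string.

Key decimal bytes [183, 62, 159, 61, 122, 222] = b7 3e 9f 3d 7a de is 6 bytes ≤ B = 7; zero-pad to 7 bytes: K' = b7 3e 9f 3d 7a de 00.
K' ⊕ ipad = 81 08 a9 0b 4c e8 36.  K' ⊕ opad = eb 62 c3 61 26 82 5c.
Inner input = (K'⊕ipad) ∥ m = 81 08 a9 0b 4c e8 36 ∥ 73 0d 57 28.
Inner hash: even-index sum = 481 mod 256 = 225; odd-index sum = 453 mod 256 = 197 → e1 c5.
Outer input = (K'⊕opad) ∥ inner = eb 62 c3 61 26 82 5c ∥ e1 c5.
Outer hash (tag): even-index sum = 757 mod 256 = 245; odd-index sum = 550 mod 256 = 38 → f5 26.

f526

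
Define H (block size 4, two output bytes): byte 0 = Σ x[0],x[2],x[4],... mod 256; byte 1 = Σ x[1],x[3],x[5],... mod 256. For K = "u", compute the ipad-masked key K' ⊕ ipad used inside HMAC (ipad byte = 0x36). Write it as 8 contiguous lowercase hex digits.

43363636

Key "u" = 75 is 1 byte ≤ B = 4; zero-pad to 4 bytes: K' = 75 00 00 00.
XOR each byte with 0x36: 75⊕36=43, 00⊕36=36, 00⊕36=36, 00⊕36=36.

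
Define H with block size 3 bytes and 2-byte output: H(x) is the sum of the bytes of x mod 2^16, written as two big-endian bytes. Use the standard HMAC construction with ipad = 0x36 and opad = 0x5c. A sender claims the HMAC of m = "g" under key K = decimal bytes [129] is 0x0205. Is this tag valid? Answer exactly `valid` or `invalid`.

Key decimal bytes [129] = 81 is 1 byte ≤ B = 3; zero-pad to 3 bytes: K' = 81 00 00.
K' ⊕ ipad = b7 36 36; K' ⊕ opad = dd 5c 5c.
Inner hash: sum = 183+54+54+103 = 394 → 01 8a.
Outer hash (recomputed tag): sum = 221+92+92+1+138 = 544 → 02 20.
Recomputed tag = 0220; claimed = 0205 → mismatch.

invalid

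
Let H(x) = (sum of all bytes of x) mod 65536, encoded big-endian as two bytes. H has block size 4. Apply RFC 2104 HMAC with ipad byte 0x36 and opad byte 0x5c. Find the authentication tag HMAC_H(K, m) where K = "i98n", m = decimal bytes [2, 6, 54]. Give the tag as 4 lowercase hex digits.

0143

Key "i98n" = 69 39 38 6e is exactly B = 4 bytes: K' = 69 39 38 6e.
K' ⊕ ipad = 5f 0f 0e 58.  K' ⊕ opad = 35 65 64 32.
Inner input = (K'⊕ipad) ∥ m = 5f 0f 0e 58 ∥ 02 06 36.
Inner hash: sum = 95+15+14+88+2+6+54 = 274 → 01 12.
Outer input = (K'⊕opad) ∥ inner = 35 65 64 32 ∥ 01 12.
Outer hash (tag): sum = 53+101+100+50+1+18 = 323 → 01 43.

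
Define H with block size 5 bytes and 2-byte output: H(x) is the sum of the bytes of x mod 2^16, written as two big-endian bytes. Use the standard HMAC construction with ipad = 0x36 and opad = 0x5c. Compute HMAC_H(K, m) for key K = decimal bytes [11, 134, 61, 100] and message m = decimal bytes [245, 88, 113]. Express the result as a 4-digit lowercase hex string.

Key decimal bytes [11, 134, 61, 100] = 0b 86 3d 64 is 4 bytes ≤ B = 5; zero-pad to 5 bytes: K' = 0b 86 3d 64 00.
K' ⊕ ipad = 3d b0 0b 52 36.  K' ⊕ opad = 57 da 61 38 5c.
Inner input = (K'⊕ipad) ∥ m = 3d b0 0b 52 36 ∥ f5 58 71.
Inner hash: sum = 61+176+11+82+54+245+88+113 = 830 → 03 3e.
Outer input = (K'⊕opad) ∥ inner = 57 da 61 38 5c ∥ 03 3e.
Outer hash (tag): sum = 87+218+97+56+92+3+62 = 615 → 02 67.

0267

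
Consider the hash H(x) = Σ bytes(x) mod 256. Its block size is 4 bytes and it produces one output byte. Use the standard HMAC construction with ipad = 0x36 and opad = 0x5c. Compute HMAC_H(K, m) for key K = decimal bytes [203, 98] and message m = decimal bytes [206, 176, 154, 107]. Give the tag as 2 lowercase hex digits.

cd

Key decimal bytes [203, 98] = cb 62 is 2 bytes ≤ B = 4; zero-pad to 4 bytes: K' = cb 62 00 00.
K' ⊕ ipad = fd 54 36 36.  K' ⊕ opad = 97 3e 5c 5c.
Inner input = (K'⊕ipad) ∥ m = fd 54 36 36 ∥ ce b0 9a 6b.
Inner hash: sum = 253+84+54+54+206+176+154+107 = 1088; mod 256 = 64 → 40.
Outer input = (K'⊕opad) ∥ inner = 97 3e 5c 5c ∥ 40.
Outer hash (tag): sum = 151+62+92+92+64 = 461; mod 256 = 205 → cd.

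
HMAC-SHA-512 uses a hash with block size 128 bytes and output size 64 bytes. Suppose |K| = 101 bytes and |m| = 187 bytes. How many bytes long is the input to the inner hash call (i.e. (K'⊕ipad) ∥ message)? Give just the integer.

315

Key is 101 ≤ 128 bytes, zero-padded: |K'| = 128.
Inner input = (K'⊕ipad) ∥ m → 128 + 187 = 315 bytes.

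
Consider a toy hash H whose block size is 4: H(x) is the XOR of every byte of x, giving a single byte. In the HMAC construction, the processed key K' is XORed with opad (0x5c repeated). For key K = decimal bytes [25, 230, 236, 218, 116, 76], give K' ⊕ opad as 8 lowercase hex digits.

Key decimal bytes [25, 230, 236, 218, 116, 76] = 19 e6 ec da 74 4c is 6 bytes > B = 4, so hash it first: H(key) = f1, then zero-pad to 4 bytes: K' = f1 00 00 00.
XOR each byte with 0x5c: f1⊕5c=ad, 00⊕5c=5c, 00⊕5c=5c, 00⊕5c=5c.

ad5c5c5c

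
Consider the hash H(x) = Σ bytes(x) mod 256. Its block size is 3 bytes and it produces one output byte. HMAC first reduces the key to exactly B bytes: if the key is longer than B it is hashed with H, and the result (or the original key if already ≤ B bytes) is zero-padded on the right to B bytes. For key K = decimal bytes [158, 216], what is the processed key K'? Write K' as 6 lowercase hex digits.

9ed800

Key decimal bytes [158, 216] = 9e d8 is 2 bytes ≤ B = 3; zero-pad to 3 bytes: K' = 9e d8 00.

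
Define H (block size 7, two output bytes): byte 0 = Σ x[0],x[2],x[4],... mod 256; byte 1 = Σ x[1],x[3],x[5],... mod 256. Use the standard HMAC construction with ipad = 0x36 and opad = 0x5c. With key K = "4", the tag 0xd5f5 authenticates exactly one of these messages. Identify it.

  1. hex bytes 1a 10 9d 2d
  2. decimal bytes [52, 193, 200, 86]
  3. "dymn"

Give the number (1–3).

Key "4" = 34 is 1 byte ≤ B = 7; zero-pad to 7 bytes: K' = 34 00 00 00 00 00 00.
K' ⊕ ipad = 02 36 36 36 36 36 36; K' ⊕ opad = 68 5c 5c 5c 5c 5c 5c.
m1: inner = H(02 36 36 36 36 36 36 1a 10 9d 2d) = e1 59; tag = H(68 5c 5c 5c 5c 5c 5c e1 59) = d5f5 ← matches
m2: inner = H(02 36 36 36 36 36 36 34 c1 c8 56) = bb 9e; tag = H(68 5c 5c 5c 5c 5c 5c bb 9e) = 1acf
m3: inner = H(02 36 36 36 36 36 36 64 79 6d 6e) = 8b 73; tag = H(68 5c 5c 5c 5c 5c 5c 8b 73) = ef9f

1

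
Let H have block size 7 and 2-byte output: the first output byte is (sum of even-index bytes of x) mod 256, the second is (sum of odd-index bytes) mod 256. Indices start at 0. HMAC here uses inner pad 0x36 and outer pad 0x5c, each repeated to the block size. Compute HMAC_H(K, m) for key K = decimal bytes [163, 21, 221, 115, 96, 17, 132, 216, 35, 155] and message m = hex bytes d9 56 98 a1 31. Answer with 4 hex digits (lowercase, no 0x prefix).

3752

Key decimal bytes [163, 21, 221, 115, 96, 17, 132, 216, 35, 155] = a3 15 dd 73 60 11 84 d8 23 9b is 10 bytes > B = 7, so hash it first: H(key) = 87 0c, then zero-pad to 7 bytes: K' = 87 0c 00 00 00 00 00.
K' ⊕ ipad = b1 3a 36 36 36 36 36.  K' ⊕ opad = db 50 5c 5c 5c 5c 5c.
Inner input = (K'⊕ipad) ∥ m = b1 3a 36 36 36 36 36 ∥ d9 56 98 a1 31.
Inner hash: even-index sum = 586 mod 256 = 74; odd-index sum = 584 mod 256 = 72 → 4a 48.
Outer input = (K'⊕opad) ∥ inner = db 50 5c 5c 5c 5c 5c ∥ 4a 48.
Outer hash (tag): even-index sum = 567 mod 256 = 55; odd-index sum = 338 mod 256 = 82 → 37 52.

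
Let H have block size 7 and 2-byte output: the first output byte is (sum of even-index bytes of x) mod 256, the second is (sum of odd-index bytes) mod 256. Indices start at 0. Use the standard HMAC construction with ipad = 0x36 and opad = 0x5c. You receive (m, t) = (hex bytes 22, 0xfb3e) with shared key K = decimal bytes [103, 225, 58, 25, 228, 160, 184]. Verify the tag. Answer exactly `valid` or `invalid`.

Key decimal bytes [103, 225, 58, 25, 228, 160, 184] = 67 e1 3a 19 e4 a0 b8 is exactly B = 7 bytes: K' = 67 e1 3a 19 e4 a0 b8.
K' ⊕ ipad = 51 d7 0c 2f d2 96 8e; K' ⊕ opad = 3b bd 66 45 b8 fc e4.
Inner hash: even-index sum = 445 mod 256 = 189; odd-index sum = 446 mod 256 = 190 → bd be.
Outer hash (recomputed tag): even-index sum = 763 mod 256 = 251; odd-index sum = 699 mod 256 = 187 → fb bb.
Recomputed tag = fbbb; claimed = fb3e → mismatch.

invalid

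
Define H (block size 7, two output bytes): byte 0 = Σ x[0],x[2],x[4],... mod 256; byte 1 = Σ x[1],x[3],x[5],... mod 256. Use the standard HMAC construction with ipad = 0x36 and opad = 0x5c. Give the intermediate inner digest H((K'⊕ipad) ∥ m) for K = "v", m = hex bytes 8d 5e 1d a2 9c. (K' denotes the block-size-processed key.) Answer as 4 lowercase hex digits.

e2e8

Key "v" = 76 is 1 byte ≤ B = 7; zero-pad to 7 bytes: K' = 76 00 00 00 00 00 00.
K' ⊕ ipad = 40 36 36 36 36 36 36.
Inner input = 40 36 36 36 36 36 36 ∥ 8d 5e 1d a2 9c.
Inner hash: even-index sum = 482 mod 256 = 226; odd-index sum = 488 mod 256 = 232 → e2 e8.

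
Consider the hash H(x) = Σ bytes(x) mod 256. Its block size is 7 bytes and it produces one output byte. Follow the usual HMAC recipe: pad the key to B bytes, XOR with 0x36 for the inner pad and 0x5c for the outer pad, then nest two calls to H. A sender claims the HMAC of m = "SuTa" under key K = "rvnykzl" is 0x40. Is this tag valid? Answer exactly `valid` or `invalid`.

Key "rvnykzl" = 72 76 6e 79 6b 7a 6c is exactly B = 7 bytes: K' = 72 76 6e 79 6b 7a 6c.
K' ⊕ ipad = 44 40 58 4f 5d 4c 5a; K' ⊕ opad = 2e 2a 32 25 37 26 30.
Inner hash: sum = 68+64+88+79+93+76+90+83+117+84+97 = 939; mod 256 = 171 → ab.
Outer hash (recomputed tag): sum = 46+42+50+37+55+38+48+171 = 487; mod 256 = 231 → e7.
Recomputed tag = e7; claimed = 40 → mismatch.

invalid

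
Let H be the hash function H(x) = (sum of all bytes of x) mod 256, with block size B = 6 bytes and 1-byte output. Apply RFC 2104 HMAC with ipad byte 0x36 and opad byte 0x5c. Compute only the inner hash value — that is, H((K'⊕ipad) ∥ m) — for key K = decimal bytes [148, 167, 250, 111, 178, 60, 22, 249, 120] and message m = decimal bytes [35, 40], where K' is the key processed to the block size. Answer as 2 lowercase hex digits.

Key decimal bytes [148, 167, 250, 111, 178, 60, 22, 249, 120] = 94 a7 fa 6f b2 3c 16 f9 78 is 9 bytes > B = 6, so hash it first: H(key) = 19, then zero-pad to 6 bytes: K' = 19 00 00 00 00 00.
K' ⊕ ipad = 2f 36 36 36 36 36.
Inner input = 2f 36 36 36 36 36 ∥ 23 28.
Inner hash: sum = 47+54+54+54+54+54+35+40 = 392; mod 256 = 136 → 88.

88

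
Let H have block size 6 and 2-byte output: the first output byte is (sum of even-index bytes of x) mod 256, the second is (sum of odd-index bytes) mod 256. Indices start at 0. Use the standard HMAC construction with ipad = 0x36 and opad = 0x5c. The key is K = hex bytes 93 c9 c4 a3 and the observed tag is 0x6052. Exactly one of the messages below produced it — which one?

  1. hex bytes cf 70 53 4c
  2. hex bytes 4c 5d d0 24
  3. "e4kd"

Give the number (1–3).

Key hex bytes 93 c9 c4 a3 is 4 bytes ≤ B = 6; zero-pad to 6 bytes: K' = 93 c9 c4 a3 00 00.
K' ⊕ ipad = a5 ff f2 95 36 36; K' ⊕ opad = cf 95 98 ff 5c 5c.
m1: inner = H(a5 ff f2 95 36 36 cf 70 53 4c) = ef 86; tag = H(cf 95 98 ff 5c 5c ef 86) = b276
m2: inner = H(a5 ff f2 95 36 36 4c 5d d0 24) = e9 4b; tag = H(cf 95 98 ff 5c 5c e9 4b) = ac3b
m3: inner = H(a5 ff f2 95 36 36 65 34 6b 64) = 9d 62; tag = H(cf 95 98 ff 5c 5c 9d 62) = 6052 ← matches

3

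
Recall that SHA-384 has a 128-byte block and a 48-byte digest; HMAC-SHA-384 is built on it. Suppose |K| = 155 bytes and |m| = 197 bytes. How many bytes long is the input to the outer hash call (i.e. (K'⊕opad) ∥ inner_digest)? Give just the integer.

Key is 155 > 128 bytes, so it is hashed to 48 bytes then zero-padded to 128: |K'| = 128.
Outer input = (K'⊕opad) ∥ H(inner) → 128 + 48 = 176 bytes.

176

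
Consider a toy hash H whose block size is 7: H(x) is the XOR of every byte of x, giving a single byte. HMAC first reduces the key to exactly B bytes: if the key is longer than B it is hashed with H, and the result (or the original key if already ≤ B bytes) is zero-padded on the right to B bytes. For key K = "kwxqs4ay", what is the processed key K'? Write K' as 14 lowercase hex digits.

4a000000000000

|K| = 8 > B = 7, so first hash the key.
H(K): XOR 6b⊕77⊕78⊕71⊕73⊕34⊕61⊕79 = 4a.
Zero-pad H(K) = 4a to 7 bytes: K' = 4a 00 00 00 00 00 00.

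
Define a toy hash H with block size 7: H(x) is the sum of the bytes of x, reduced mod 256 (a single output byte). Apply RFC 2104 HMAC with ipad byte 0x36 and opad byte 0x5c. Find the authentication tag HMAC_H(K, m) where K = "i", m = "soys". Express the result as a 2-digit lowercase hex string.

Key "i" = 69 is 1 byte ≤ B = 7; zero-pad to 7 bytes: K' = 69 00 00 00 00 00 00.
K' ⊕ ipad = 5f 36 36 36 36 36 36.  K' ⊕ opad = 35 5c 5c 5c 5c 5c 5c.
Inner input = (K'⊕ipad) ∥ m = 5f 36 36 36 36 36 36 ∥ 73 6f 79 73.
Inner hash: sum = 95+54+54+54+54+54+54+115+111+121+115 = 881; mod 256 = 113 → 71.
Outer input = (K'⊕opad) ∥ inner = 35 5c 5c 5c 5c 5c 5c ∥ 71.
Outer hash (tag): sum = 53+92+92+92+92+92+92+113 = 718; mod 256 = 206 → ce.

ce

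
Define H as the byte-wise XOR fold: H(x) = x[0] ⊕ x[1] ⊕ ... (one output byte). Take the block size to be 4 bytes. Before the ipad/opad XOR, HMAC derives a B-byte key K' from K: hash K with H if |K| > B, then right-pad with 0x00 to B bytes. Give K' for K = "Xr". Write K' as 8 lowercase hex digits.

58720000

Key "Xr" = 58 72 is 2 bytes ≤ B = 4; zero-pad to 4 bytes: K' = 58 72 00 00.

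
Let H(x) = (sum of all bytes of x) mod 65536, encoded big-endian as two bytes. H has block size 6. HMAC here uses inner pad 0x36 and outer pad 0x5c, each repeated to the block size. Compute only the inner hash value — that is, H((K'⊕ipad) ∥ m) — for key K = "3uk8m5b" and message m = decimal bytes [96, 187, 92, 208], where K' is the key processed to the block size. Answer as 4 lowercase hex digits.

03cc

Key "3uk8m5b" = 33 75 6b 38 6d 35 62 is 7 bytes > B = 6, so hash it first: H(key) = 02 4f, then zero-pad to 6 bytes: K' = 02 4f 00 00 00 00.
K' ⊕ ipad = 34 79 36 36 36 36.
Inner input = 34 79 36 36 36 36 ∥ 60 bb 5c d0.
Inner hash: sum = 52+121+54+54+54+54+96+187+92+208 = 972 → 03 cc.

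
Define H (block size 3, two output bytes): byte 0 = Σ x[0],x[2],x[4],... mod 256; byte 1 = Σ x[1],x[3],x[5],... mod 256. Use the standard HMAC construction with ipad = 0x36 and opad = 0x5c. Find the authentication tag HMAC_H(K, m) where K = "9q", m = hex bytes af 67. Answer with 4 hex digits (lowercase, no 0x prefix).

Key "9q" = 39 71 is 2 bytes ≤ B = 3; zero-pad to 3 bytes: K' = 39 71 00.
K' ⊕ ipad = 0f 47 36.  K' ⊕ opad = 65 2d 5c.
Inner input = (K'⊕ipad) ∥ m = 0f 47 36 ∥ af 67.
Inner hash: even-index sum = 172 mod 256 = 172; odd-index sum = 246 mod 256 = 246 → ac f6.
Outer input = (K'⊕opad) ∥ inner = 65 2d 5c ∥ ac f6.
Outer hash (tag): even-index sum = 439 mod 256 = 183; odd-index sum = 217 mod 256 = 217 → b7 d9.

b7d9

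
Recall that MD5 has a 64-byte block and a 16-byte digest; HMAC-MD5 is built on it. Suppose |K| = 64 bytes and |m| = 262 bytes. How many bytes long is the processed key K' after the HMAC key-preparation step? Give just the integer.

Key is 64 ≤ 64 bytes, zero-padded: |K'| = 64.

64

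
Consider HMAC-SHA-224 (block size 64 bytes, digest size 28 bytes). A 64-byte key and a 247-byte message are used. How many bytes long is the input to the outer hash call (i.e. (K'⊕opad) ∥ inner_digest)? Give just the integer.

92

Key is 64 ≤ 64 bytes, zero-padded: |K'| = 64.
Outer input = (K'⊕opad) ∥ H(inner) → 64 + 28 = 92 bytes.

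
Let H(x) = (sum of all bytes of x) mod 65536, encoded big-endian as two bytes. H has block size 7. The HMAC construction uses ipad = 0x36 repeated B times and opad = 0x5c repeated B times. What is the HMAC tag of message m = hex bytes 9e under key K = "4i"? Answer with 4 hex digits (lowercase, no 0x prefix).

Key "4i" = 34 69 is 2 bytes ≤ B = 7; zero-pad to 7 bytes: K' = 34 69 00 00 00 00 00.
K' ⊕ ipad = 02 5f 36 36 36 36 36.  K' ⊕ opad = 68 35 5c 5c 5c 5c 5c.
Inner input = (K'⊕ipad) ∥ m = 02 5f 36 36 36 36 36 ∥ 9e.
Inner hash: sum = 2+95+54+54+54+54+54+158 = 525 → 02 0d.
Outer input = (K'⊕opad) ∥ inner = 68 35 5c 5c 5c 5c 5c ∥ 02 0d.
Outer hash (tag): sum = 104+53+92+92+92+92+92+2+13 = 632 → 02 78.

0278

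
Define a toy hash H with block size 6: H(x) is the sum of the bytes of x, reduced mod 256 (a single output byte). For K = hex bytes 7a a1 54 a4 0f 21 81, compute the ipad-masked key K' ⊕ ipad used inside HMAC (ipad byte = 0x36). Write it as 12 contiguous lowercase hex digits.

Key hex bytes 7a a1 54 a4 0f 21 81 is 7 bytes > B = 6, so hash it first: H(key) = c4, then zero-pad to 6 bytes: K' = c4 00 00 00 00 00.
XOR each byte with 0x36: c4⊕36=f2, 00⊕36=36, 00⊕36=36, 00⊕36=36, 00⊕36=36, 00⊕36=36.

f23636363636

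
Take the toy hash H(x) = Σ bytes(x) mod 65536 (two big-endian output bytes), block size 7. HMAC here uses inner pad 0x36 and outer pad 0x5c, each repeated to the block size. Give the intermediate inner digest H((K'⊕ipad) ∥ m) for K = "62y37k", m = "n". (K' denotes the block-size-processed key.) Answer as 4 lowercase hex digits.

Key "62y37k" = 36 32 79 33 37 6b is 6 bytes ≤ B = 7; zero-pad to 7 bytes: K' = 36 32 79 33 37 6b 00.
K' ⊕ ipad = 00 04 4f 05 01 5d 36.
Inner input = 00 04 4f 05 01 5d 36 ∥ 6e.
Inner hash: sum = 0+4+79+5+1+93+54+110 = 346 → 01 5a.

015a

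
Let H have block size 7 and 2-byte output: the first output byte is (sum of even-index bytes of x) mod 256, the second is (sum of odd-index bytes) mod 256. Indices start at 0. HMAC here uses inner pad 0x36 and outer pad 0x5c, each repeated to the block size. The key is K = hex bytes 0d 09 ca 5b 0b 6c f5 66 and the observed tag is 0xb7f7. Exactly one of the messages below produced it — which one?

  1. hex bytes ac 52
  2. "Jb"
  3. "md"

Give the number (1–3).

1

Key hex bytes 0d 09 ca 5b 0b 6c f5 66 is 8 bytes > B = 7, so hash it first: H(key) = d7 36, then zero-pad to 7 bytes: K' = d7 36 00 00 00 00 00.
K' ⊕ ipad = e1 00 36 36 36 36 36; K' ⊕ opad = 8b 6a 5c 5c 5c 5c 5c.
m1: inner = H(e1 00 36 36 36 36 36 ac 52) = d5 18; tag = H(8b 6a 5c 5c 5c 5c 5c d5 18) = b7f7 ← matches
m2: inner = H(e1 00 36 36 36 36 36 4a 62) = e5 b6; tag = H(8b 6a 5c 5c 5c 5c 5c e5 b6) = 5507
m3: inner = H(e1 00 36 36 36 36 36 6d 64) = e7 d9; tag = H(8b 6a 5c 5c 5c 5c 5c e7 d9) = 7809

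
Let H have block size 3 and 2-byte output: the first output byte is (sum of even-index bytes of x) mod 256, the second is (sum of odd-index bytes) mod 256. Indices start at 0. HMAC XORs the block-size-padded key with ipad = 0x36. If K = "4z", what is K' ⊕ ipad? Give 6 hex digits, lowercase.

024c36

Key "4z" = 34 7a is 2 bytes ≤ B = 3; zero-pad to 3 bytes: K' = 34 7a 00.
XOR each byte with 0x36: 34⊕36=02, 7a⊕36=4c, 00⊕36=36.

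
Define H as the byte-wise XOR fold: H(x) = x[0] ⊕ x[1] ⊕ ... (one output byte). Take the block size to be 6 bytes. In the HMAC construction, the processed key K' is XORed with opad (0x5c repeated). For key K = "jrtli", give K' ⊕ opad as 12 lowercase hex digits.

Key "jrtli" = 6a 72 74 6c 69 is 5 bytes ≤ B = 6; zero-pad to 6 bytes: K' = 6a 72 74 6c 69 00.
XOR each byte with 0x5c: 6a⊕5c=36, 72⊕5c=2e, 74⊕5c=28, 6c⊕5c=30, 69⊕5c=35, 00⊕5c=5c.

362e2830355c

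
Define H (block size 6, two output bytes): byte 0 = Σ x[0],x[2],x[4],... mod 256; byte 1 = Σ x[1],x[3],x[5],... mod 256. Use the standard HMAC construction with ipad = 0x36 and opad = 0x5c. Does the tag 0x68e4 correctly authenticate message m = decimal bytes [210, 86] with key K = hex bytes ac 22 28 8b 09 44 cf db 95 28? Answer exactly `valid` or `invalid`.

invalid

Key hex bytes ac 22 28 8b 09 44 cf db 95 28 is 10 bytes > B = 6, so hash it first: H(key) = 41 f4, then zero-pad to 6 bytes: K' = 41 f4 00 00 00 00.
K' ⊕ ipad = 77 c2 36 36 36 36; K' ⊕ opad = 1d a8 5c 5c 5c 5c.
Inner hash: even-index sum = 437 mod 256 = 181; odd-index sum = 388 mod 256 = 132 → b5 84.
Outer hash (recomputed tag): even-index sum = 394 mod 256 = 138; odd-index sum = 484 mod 256 = 228 → 8a e4.
Recomputed tag = 8ae4; claimed = 68e4 → mismatch.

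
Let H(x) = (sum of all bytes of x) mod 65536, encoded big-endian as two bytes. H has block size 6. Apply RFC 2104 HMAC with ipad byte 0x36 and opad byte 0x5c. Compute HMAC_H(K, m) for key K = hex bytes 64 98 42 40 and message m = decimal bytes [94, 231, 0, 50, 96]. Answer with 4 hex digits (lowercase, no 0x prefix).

Key hex bytes 64 98 42 40 is 4 bytes ≤ B = 6; zero-pad to 6 bytes: K' = 64 98 42 40 00 00.
K' ⊕ ipad = 52 ae 74 76 36 36.  K' ⊕ opad = 38 c4 1e 1c 5c 5c.
Inner input = (K'⊕ipad) ∥ m = 52 ae 74 76 36 36 ∥ 5e e7 00 32 60.
Inner hash: sum = 82+174+116+118+54+54+94+231+0+50+96 = 1069 → 04 2d.
Outer input = (K'⊕opad) ∥ inner = 38 c4 1e 1c 5c 5c ∥ 04 2d.
Outer hash (tag): sum = 56+196+30+28+92+92+4+45 = 543 → 02 1f.

021f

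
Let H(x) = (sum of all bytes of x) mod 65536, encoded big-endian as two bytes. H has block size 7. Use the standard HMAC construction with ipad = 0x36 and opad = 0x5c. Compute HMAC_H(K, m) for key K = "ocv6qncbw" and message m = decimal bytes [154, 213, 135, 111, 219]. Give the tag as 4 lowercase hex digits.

0327

Key "ocv6qncbw" = 6f 63 76 36 71 6e 63 62 77 is 9 bytes > B = 7, so hash it first: H(key) = 03 99, then zero-pad to 7 bytes: K' = 03 99 00 00 00 00 00.
K' ⊕ ipad = 35 af 36 36 36 36 36.  K' ⊕ opad = 5f c5 5c 5c 5c 5c 5c.
Inner input = (K'⊕ipad) ∥ m = 35 af 36 36 36 36 36 ∥ 9a d5 87 6f db.
Inner hash: sum = 53+175+54+54+54+54+54+154+213+135+111+219 = 1330 → 05 32.
Outer input = (K'⊕opad) ∥ inner = 5f c5 5c 5c 5c 5c 5c ∥ 05 32.
Outer hash (tag): sum = 95+197+92+92+92+92+92+5+50 = 807 → 03 27.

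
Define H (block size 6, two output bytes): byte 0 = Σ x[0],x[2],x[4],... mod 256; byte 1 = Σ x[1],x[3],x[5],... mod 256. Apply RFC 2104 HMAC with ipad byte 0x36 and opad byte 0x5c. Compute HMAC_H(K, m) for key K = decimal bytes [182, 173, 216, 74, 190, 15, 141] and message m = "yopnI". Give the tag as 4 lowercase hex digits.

ca8b

Key decimal bytes [182, 173, 216, 74, 190, 15, 141] = b6 ad d8 4a be 0f 8d is 7 bytes > B = 6, so hash it first: H(key) = d9 06, then zero-pad to 6 bytes: K' = d9 06 00 00 00 00.
K' ⊕ ipad = ef 30 36 36 36 36.  K' ⊕ opad = 85 5a 5c 5c 5c 5c.
Inner input = (K'⊕ipad) ∥ m = ef 30 36 36 36 36 ∥ 79 6f 70 6e 49.
Inner hash: even-index sum = 653 mod 256 = 141; odd-index sum = 377 mod 256 = 121 → 8d 79.
Outer input = (K'⊕opad) ∥ inner = 85 5a 5c 5c 5c 5c ∥ 8d 79.
Outer hash (tag): even-index sum = 458 mod 256 = 202; odd-index sum = 395 mod 256 = 139 → ca 8b.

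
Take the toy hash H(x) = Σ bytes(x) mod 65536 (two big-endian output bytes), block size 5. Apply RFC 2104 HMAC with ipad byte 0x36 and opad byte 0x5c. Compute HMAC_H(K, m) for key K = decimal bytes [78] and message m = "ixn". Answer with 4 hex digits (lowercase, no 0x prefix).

0223

Key decimal bytes [78] = 4e is 1 byte ≤ B = 5; zero-pad to 5 bytes: K' = 4e 00 00 00 00.
K' ⊕ ipad = 78 36 36 36 36.  K' ⊕ opad = 12 5c 5c 5c 5c.
Inner input = (K'⊕ipad) ∥ m = 78 36 36 36 36 ∥ 69 78 6e.
Inner hash: sum = 120+54+54+54+54+105+120+110 = 671 → 02 9f.
Outer input = (K'⊕opad) ∥ inner = 12 5c 5c 5c 5c ∥ 02 9f.
Outer hash (tag): sum = 18+92+92+92+92+2+159 = 547 → 02 23.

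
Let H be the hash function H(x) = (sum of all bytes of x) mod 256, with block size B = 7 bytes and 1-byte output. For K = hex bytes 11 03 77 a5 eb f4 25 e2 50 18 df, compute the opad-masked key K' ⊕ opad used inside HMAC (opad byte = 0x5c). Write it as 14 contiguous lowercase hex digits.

Key hex bytes 11 03 77 a5 eb f4 25 e2 50 18 df is 11 bytes > B = 7, so hash it first: H(key) = 5d, then zero-pad to 7 bytes: K' = 5d 00 00 00 00 00 00.
XOR each byte with 0x5c: 5d⊕5c=01, 00⊕5c=5c, 00⊕5c=5c, 00⊕5c=5c, 00⊕5c=5c, 00⊕5c=5c, 00⊕5c=5c.

015c5c5c5c5c5c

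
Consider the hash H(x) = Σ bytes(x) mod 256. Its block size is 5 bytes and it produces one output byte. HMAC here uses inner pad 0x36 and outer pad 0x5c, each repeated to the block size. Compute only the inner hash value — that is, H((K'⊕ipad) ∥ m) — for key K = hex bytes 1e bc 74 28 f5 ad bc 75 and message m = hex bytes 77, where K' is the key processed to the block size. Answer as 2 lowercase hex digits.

Key hex bytes 1e bc 74 28 f5 ad bc 75 is 8 bytes > B = 5, so hash it first: H(key) = 49, then zero-pad to 5 bytes: K' = 49 00 00 00 00.
K' ⊕ ipad = 7f 36 36 36 36.
Inner input = 7f 36 36 36 36 ∥ 77.
Inner hash: sum = 127+54+54+54+54+119 = 462; mod 256 = 206 → ce.

ce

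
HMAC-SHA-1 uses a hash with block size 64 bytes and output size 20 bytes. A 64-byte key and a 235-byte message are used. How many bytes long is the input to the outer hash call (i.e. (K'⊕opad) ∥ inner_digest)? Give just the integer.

84

Key is 64 ≤ 64 bytes, zero-padded: |K'| = 64.
Outer input = (K'⊕opad) ∥ H(inner) → 64 + 20 = 84 bytes.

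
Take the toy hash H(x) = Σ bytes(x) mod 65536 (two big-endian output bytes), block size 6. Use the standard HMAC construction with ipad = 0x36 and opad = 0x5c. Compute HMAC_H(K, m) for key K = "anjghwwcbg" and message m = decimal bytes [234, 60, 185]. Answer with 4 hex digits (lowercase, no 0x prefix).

Key "anjghwwcbg" = 61 6e 6a 67 68 77 77 63 62 67 is 10 bytes > B = 6, so hash it first: H(key) = 04 22, then zero-pad to 6 bytes: K' = 04 22 00 00 00 00.
K' ⊕ ipad = 32 14 36 36 36 36.  K' ⊕ opad = 58 7e 5c 5c 5c 5c.
Inner input = (K'⊕ipad) ∥ m = 32 14 36 36 36 36 ∥ ea 3c b9.
Inner hash: sum = 50+20+54+54+54+54+234+60+185 = 765 → 02 fd.
Outer input = (K'⊕opad) ∥ inner = 58 7e 5c 5c 5c 5c ∥ 02 fd.
Outer hash (tag): sum = 88+126+92+92+92+92+2+253 = 837 → 03 45.

0345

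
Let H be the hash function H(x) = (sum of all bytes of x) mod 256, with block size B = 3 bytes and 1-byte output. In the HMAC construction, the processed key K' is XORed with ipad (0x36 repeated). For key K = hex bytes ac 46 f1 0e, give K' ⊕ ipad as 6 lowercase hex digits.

c73636

Key hex bytes ac 46 f1 0e is 4 bytes > B = 3, so hash it first: H(key) = f1, then zero-pad to 3 bytes: K' = f1 00 00.
XOR each byte with 0x36: f1⊕36=c7, 00⊕36=36, 00⊕36=36.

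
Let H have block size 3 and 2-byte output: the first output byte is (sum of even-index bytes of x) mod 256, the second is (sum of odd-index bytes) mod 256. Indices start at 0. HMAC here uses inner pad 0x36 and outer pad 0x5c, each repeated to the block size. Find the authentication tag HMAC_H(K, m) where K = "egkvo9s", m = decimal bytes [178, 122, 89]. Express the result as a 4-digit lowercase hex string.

Key "egkvo9s" = 65 67 6b 76 6f 39 73 is 7 bytes > B = 3, so hash it first: H(key) = b2 16, then zero-pad to 3 bytes: K' = b2 16 00.
K' ⊕ ipad = 84 20 36.  K' ⊕ opad = ee 4a 5c.
Inner input = (K'⊕ipad) ∥ m = 84 20 36 ∥ b2 7a 59.
Inner hash: even-index sum = 308 mod 256 = 52; odd-index sum = 299 mod 256 = 43 → 34 2b.
Outer input = (K'⊕opad) ∥ inner = ee 4a 5c ∥ 34 2b.
Outer hash (tag): even-index sum = 373 mod 256 = 117; odd-index sum = 126 mod 256 = 126 → 75 7e.

757e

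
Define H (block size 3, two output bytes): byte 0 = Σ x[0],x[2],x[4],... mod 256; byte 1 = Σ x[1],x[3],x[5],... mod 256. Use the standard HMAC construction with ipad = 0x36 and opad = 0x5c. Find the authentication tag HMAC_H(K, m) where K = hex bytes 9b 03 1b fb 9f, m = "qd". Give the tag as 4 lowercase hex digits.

9e9f

Key hex bytes 9b 03 1b fb 9f is 5 bytes > B = 3, so hash it first: H(key) = 55 fe, then zero-pad to 3 bytes: K' = 55 fe 00.
K' ⊕ ipad = 63 c8 36.  K' ⊕ opad = 09 a2 5c.
Inner input = (K'⊕ipad) ∥ m = 63 c8 36 ∥ 71 64.
Inner hash: even-index sum = 253 mod 256 = 253; odd-index sum = 313 mod 256 = 57 → fd 39.
Outer input = (K'⊕opad) ∥ inner = 09 a2 5c ∥ fd 39.
Outer hash (tag): even-index sum = 158 mod 256 = 158; odd-index sum = 415 mod 256 = 159 → 9e 9f.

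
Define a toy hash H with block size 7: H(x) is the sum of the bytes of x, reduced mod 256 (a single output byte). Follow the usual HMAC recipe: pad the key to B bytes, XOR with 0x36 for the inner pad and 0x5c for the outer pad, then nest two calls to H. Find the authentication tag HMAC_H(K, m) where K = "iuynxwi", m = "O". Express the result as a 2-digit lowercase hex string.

bf

Key "iuynxwi" = 69 75 79 6e 78 77 69 is exactly B = 7 bytes: K' = 69 75 79 6e 78 77 69.
K' ⊕ ipad = 5f 43 4f 58 4e 41 5f.  K' ⊕ opad = 35 29 25 32 24 2b 35.
Inner input = (K'⊕ipad) ∥ m = 5f 43 4f 58 4e 41 5f ∥ 4f.
Inner hash: sum = 95+67+79+88+78+65+95+79 = 646; mod 256 = 134 → 86.
Outer input = (K'⊕opad) ∥ inner = 35 29 25 32 24 2b 35 ∥ 86.
Outer hash (tag): sum = 53+41+37+50+36+43+53+134 = 447; mod 256 = 191 → bf.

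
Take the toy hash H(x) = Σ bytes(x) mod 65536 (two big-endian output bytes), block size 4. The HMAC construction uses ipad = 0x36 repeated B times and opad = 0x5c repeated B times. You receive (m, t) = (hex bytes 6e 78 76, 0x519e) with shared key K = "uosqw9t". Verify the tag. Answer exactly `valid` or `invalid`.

Key "uosqw9t" = 75 6f 73 71 77 39 74 is 7 bytes > B = 4, so hash it first: H(key) = 02 ec, then zero-pad to 4 bytes: K' = 02 ec 00 00.
K' ⊕ ipad = 34 da 36 36; K' ⊕ opad = 5e b0 5c 5c.
Inner hash: sum = 52+218+54+54+110+120+118 = 726 → 02 d6.
Outer hash (recomputed tag): sum = 94+176+92+92+2+214 = 670 → 02 9e.
Recomputed tag = 029e; claimed = 519e → mismatch.

invalid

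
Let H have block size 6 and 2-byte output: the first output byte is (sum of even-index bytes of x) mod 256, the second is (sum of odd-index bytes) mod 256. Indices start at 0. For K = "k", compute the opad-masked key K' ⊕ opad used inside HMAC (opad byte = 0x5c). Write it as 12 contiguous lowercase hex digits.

375c5c5c5c5c

Key "k" = 6b is 1 byte ≤ B = 6; zero-pad to 6 bytes: K' = 6b 00 00 00 00 00.
XOR each byte with 0x5c: 6b⊕5c=37, 00⊕5c=5c, 00⊕5c=5c, 00⊕5c=5c, 00⊕5c=5c, 00⊕5c=5c.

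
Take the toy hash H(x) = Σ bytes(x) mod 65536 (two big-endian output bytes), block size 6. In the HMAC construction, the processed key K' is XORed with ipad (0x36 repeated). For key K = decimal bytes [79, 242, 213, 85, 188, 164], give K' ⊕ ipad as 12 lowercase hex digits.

79c4e3638a92

Key decimal bytes [79, 242, 213, 85, 188, 164] = 4f f2 d5 55 bc a4 is exactly B = 6 bytes: K' = 4f f2 d5 55 bc a4.
XOR each byte with 0x36: 4f⊕36=79, f2⊕36=c4, d5⊕36=e3, 55⊕36=63, bc⊕36=8a, a4⊕36=92.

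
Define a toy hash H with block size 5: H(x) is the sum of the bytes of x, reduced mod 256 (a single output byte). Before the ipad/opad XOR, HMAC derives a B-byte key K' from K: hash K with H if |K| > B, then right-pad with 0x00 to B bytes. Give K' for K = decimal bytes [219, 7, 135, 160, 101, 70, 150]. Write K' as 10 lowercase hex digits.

|K| = 7 > B = 5, so first hash the key.
H(K): sum = 219+7+135+160+101+70+150 = 842; mod 256 = 74 → 4a.
Zero-pad H(K) = 4a to 5 bytes: K' = 4a 00 00 00 00.

4a00000000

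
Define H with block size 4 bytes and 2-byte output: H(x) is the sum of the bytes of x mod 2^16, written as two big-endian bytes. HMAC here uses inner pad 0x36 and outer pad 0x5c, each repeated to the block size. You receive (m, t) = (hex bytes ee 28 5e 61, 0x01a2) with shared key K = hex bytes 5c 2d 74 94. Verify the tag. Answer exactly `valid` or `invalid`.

valid

Key hex bytes 5c 2d 74 94 is exactly B = 4 bytes: K' = 5c 2d 74 94.
K' ⊕ ipad = 6a 1b 42 a2; K' ⊕ opad = 00 71 28 c8.
Inner hash: sum = 106+27+66+162+238+40+94+97 = 830 → 03 3e.
Outer hash (recomputed tag): sum = 0+113+40+200+3+62 = 418 → 01 a2.
Recomputed tag = 01a2; claimed = 01a2 → match.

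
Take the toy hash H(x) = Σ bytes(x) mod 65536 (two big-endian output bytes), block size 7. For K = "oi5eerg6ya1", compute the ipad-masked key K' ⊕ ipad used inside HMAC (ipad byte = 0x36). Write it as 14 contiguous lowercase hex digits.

35c73636363636

Key "oi5eerg6ya1" = 6f 69 35 65 65 72 67 36 79 61 31 is 11 bytes > B = 7, so hash it first: H(key) = 03 f1, then zero-pad to 7 bytes: K' = 03 f1 00 00 00 00 00.
XOR each byte with 0x36: 03⊕36=35, f1⊕36=c7, 00⊕36=36, 00⊕36=36, 00⊕36=36, 00⊕36=36, 00⊕36=36.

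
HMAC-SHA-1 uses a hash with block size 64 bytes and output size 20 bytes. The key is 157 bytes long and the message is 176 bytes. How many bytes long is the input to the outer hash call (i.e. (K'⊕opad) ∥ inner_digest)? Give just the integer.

Key is 157 > 64 bytes, so it is hashed to 20 bytes then zero-padded to 64: |K'| = 64.
Outer input = (K'⊕opad) ∥ H(inner) → 64 + 20 = 84 bytes.

84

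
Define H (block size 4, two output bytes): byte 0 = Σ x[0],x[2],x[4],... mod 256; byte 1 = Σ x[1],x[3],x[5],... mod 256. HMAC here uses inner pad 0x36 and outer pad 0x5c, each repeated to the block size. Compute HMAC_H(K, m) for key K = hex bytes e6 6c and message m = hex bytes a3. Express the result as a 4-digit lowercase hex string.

bf1c

Key hex bytes e6 6c is 2 bytes ≤ B = 4; zero-pad to 4 bytes: K' = e6 6c 00 00.
K' ⊕ ipad = d0 5a 36 36.  K' ⊕ opad = ba 30 5c 5c.
Inner input = (K'⊕ipad) ∥ m = d0 5a 36 36 ∥ a3.
Inner hash: even-index sum = 425 mod 256 = 169; odd-index sum = 144 mod 256 = 144 → a9 90.
Outer input = (K'⊕opad) ∥ inner = ba 30 5c 5c ∥ a9 90.
Outer hash (tag): even-index sum = 447 mod 256 = 191; odd-index sum = 284 mod 256 = 28 → bf 1c.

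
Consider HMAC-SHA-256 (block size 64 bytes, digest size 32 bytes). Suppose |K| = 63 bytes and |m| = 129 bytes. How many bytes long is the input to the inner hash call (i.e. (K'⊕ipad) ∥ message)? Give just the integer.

193

Key is 63 ≤ 64 bytes, zero-padded: |K'| = 64.
Inner input = (K'⊕ipad) ∥ m → 64 + 129 = 193 bytes.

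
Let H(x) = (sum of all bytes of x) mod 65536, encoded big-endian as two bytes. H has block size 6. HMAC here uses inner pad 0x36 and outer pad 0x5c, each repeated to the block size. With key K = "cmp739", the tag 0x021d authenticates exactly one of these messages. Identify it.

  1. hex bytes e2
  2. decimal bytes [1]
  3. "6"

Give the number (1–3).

Key "cmp739" = 63 6d 70 37 33 39 is exactly B = 6 bytes: K' = 63 6d 70 37 33 39.
K' ⊕ ipad = 55 5b 46 01 05 0f; K' ⊕ opad = 3f 31 2c 6b 6f 65.
m1: inner = H(55 5b 46 01 05 0f e2) = 01 ed; tag = H(3f 31 2c 6b 6f 65 01 ed) = 02c9
m2: inner = H(55 5b 46 01 05 0f 01) = 01 0c; tag = H(3f 31 2c 6b 6f 65 01 0c) = 01e8
m3: inner = H(55 5b 46 01 05 0f 36) = 01 41; tag = H(3f 31 2c 6b 6f 65 01 41) = 021d ← matches

3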